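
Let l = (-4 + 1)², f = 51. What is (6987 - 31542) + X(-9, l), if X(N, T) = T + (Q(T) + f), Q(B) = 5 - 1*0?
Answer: -24490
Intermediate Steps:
Q(B) = 5 (Q(B) = 5 + 0 = 5)
l = 9 (l = (-3)² = 9)
X(N, T) = 56 + T (X(N, T) = T + (5 + 51) = T + 56 = 56 + T)
(6987 - 31542) + X(-9, l) = (6987 - 31542) + (56 + 9) = -24555 + 65 = -24490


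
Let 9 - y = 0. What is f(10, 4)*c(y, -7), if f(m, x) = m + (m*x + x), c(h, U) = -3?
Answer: -162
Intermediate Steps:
y = 9 (y = 9 - 1*0 = 9 + 0 = 9)
f(m, x) = m + x + m*x (f(m, x) = m + (x + m*x) = m + x + m*x)
f(10, 4)*c(y, -7) = (10 + 4 + 10*4)*(-3) = (10 + 4 + 40)*(-3) = 54*(-3) = -162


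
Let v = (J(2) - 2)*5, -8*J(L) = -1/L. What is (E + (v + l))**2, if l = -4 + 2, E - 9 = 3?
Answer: 25/256 ≈ 0.097656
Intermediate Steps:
J(L) = 1/(8*L) (J(L) = -(-1)/(8*L) = 1/(8*L))
E = 12 (E = 9 + 3 = 12)
v = -155/16 (v = ((1/8)/2 - 2)*5 = ((1/8)*(1/2) - 2)*5 = (1/16 - 2)*5 = -31/16*5 = -155/16 ≈ -9.6875)
l = -2
(E + (v + l))**2 = (12 + (-155/16 - 2))**2 = (12 - 187/16)**2 = (5/16)**2 = 25/256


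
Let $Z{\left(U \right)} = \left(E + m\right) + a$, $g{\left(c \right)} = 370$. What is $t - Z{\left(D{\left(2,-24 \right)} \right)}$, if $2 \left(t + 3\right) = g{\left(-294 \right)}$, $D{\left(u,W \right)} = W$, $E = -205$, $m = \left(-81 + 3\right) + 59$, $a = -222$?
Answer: $628$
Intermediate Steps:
$m = -19$ ($m = -78 + 59 = -19$)
$t = 182$ ($t = -3 + \frac{1}{2} \cdot 370 = -3 + 185 = 182$)
$Z{\left(U \right)} = -446$ ($Z{\left(U \right)} = \left(-205 - 19\right) - 222 = -224 - 222 = -446$)
$t - Z{\left(D{\left(2,-24 \right)} \right)} = 182 - -446 = 182 + 446 = 628$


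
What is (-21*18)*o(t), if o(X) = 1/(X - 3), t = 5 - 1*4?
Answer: 189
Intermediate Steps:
t = 1 (t = 5 - 4 = 1)
o(X) = 1/(-3 + X)
(-21*18)*o(t) = (-21*18)/(-3 + 1) = -378/(-2) = -378*(-½) = 189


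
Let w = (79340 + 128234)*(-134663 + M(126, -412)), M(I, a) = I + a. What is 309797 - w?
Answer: 28012213523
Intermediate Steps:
w = -28011903726 (w = (79340 + 128234)*(-134663 + (126 - 412)) = 207574*(-134663 - 286) = 207574*(-134949) = -28011903726)
309797 - w = 309797 - 1*(-28011903726) = 309797 + 28011903726 = 28012213523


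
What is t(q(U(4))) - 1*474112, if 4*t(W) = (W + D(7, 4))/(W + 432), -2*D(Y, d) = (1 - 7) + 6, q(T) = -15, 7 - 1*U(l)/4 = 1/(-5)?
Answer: -263606277/556 ≈ -4.7411e+5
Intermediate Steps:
U(l) = 144/5 (U(l) = 28 - 4/(-5) = 28 - 4*(-1)/5 = 28 - 4*(-1/5) = 28 + 4/5 = 144/5)
D(Y, d) = 0 (D(Y, d) = -((1 - 7) + 6)/2 = -(-6 + 6)/2 = -1/2*0 = 0)
t(W) = W/(4*(432 + W)) (t(W) = ((W + 0)/(W + 432))/4 = (W/(432 + W))/4 = W/(4*(432 + W)))
t(q(U(4))) - 1*474112 = (1/4)*(-15)/(432 - 15) - 1*474112 = (1/4)*(-15)/417 - 474112 = (1/4)*(-15)*(1/417) - 474112 = -5/556 - 474112 = -263606277/556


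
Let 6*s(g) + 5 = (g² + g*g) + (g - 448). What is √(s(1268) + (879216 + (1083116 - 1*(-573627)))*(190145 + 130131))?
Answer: √29239464267402/6 ≈ 9.0123e+5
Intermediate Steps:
s(g) = -151/2 + g²/3 + g/6 (s(g) = -⅚ + ((g² + g*g) + (g - 448))/6 = -⅚ + ((g² + g²) + (-448 + g))/6 = -⅚ + (2*g² + (-448 + g))/6 = -⅚ + (-448 + g + 2*g²)/6 = -⅚ + (-224/3 + g²/3 + g/6) = -151/2 + g²/3 + g/6)
√(s(1268) + (879216 + (1083116 - 1*(-573627)))*(190145 + 130131)) = √((-151/2 + (⅓)*1268² + (⅙)*1268) + (879216 + (1083116 - 1*(-573627)))*(190145 + 130131)) = √((-151/2 + (⅓)*1607824 + 634/3) + (879216 + (1083116 + 573627))*320276) = √((-151/2 + 1607824/3 + 634/3) + (879216 + 1656743)*320276) = √(3216463/6 + 2535959*320276) = √(3216463/6 + 812206804684) = √(4873244044567/6) = √29239464267402/6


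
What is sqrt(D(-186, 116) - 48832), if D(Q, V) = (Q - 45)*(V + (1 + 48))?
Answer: I*sqrt(86947) ≈ 294.87*I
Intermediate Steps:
D(Q, V) = (-45 + Q)*(49 + V) (D(Q, V) = (-45 + Q)*(V + 49) = (-45 + Q)*(49 + V))
sqrt(D(-186, 116) - 48832) = sqrt((-2205 - 45*116 + 49*(-186) - 186*116) - 48832) = sqrt((-2205 - 5220 - 9114 - 21576) - 48832) = sqrt(-38115 - 48832) = sqrt(-86947) = I*sqrt(86947)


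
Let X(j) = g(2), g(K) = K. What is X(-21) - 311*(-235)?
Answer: 73087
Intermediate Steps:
X(j) = 2
X(-21) - 311*(-235) = 2 - 311*(-235) = 2 + 73085 = 73087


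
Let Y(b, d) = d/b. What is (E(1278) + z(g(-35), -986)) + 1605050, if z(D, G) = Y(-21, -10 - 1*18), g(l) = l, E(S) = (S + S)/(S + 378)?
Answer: 221497297/138 ≈ 1.6051e+6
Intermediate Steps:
E(S) = 2*S/(378 + S) (E(S) = (2*S)/(378 + S) = 2*S/(378 + S))
z(D, G) = 4/3 (z(D, G) = (-10 - 1*18)/(-21) = (-10 - 18)*(-1/21) = -28*(-1/21) = 4/3)
(E(1278) + z(g(-35), -986)) + 1605050 = (2*1278/(378 + 1278) + 4/3) + 1605050 = (2*1278/1656 + 4/3) + 1605050 = (2*1278*(1/1656) + 4/3) + 1605050 = (71/46 + 4/3) + 1605050 = 397/138 + 1605050 = 221497297/138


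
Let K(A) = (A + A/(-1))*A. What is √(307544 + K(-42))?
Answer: 2*√76886 ≈ 554.57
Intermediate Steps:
K(A) = 0 (K(A) = (A + A*(-1))*A = (A - A)*A = 0*A = 0)
√(307544 + K(-42)) = √(307544 + 0) = √307544 = 2*√76886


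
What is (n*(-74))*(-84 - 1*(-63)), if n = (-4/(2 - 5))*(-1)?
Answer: -2072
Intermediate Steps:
n = -4/3 (n = (-4/(-3))*(-1) = -1/3*(-4)*(-1) = (4/3)*(-1) = -4/3 ≈ -1.3333)
(n*(-74))*(-84 - 1*(-63)) = (-4/3*(-74))*(-84 - 1*(-63)) = 296*(-84 + 63)/3 = (296/3)*(-21) = -2072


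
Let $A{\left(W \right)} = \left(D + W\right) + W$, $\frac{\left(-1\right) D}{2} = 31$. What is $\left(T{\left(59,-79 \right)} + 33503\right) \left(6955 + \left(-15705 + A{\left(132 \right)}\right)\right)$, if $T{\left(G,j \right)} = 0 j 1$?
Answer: $-286383644$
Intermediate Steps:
$D = -62$ ($D = \left(-2\right) 31 = -62$)
$T{\left(G,j \right)} = 0$ ($T{\left(G,j \right)} = 0 \cdot 1 = 0$)
$A{\left(W \right)} = -62 + 2 W$ ($A{\left(W \right)} = \left(-62 + W\right) + W = -62 + 2 W$)
$\left(T{\left(59,-79 \right)} + 33503\right) \left(6955 + \left(-15705 + A{\left(132 \right)}\right)\right) = \left(0 + 33503\right) \left(6955 + \left(-15705 + \left(-62 + 2 \cdot 132\right)\right)\right) = 33503 \left(6955 + \left(-15705 + \left(-62 + 264\right)\right)\right) = 33503 \left(6955 + \left(-15705 + 202\right)\right) = 33503 \left(6955 - 15503\right) = 33503 \left(-8548\right) = -286383644$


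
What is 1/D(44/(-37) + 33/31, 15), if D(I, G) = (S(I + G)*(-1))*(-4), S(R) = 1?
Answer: 1/4 ≈ 0.25000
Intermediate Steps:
D(I, G) = 4 (D(I, G) = (1*(-1))*(-4) = -1*(-4) = 4)
1/D(44/(-37) + 33/31, 15) = 1/4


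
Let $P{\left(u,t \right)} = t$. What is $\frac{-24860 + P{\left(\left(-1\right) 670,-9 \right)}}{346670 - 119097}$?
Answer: $- \frac{24869}{227573} \approx -0.10928$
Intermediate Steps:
$\frac{-24860 + P{\left(\left(-1\right) 670,-9 \right)}}{346670 - 119097} = \frac{-24860 - 9}{346670 - 119097} = - \frac{24869}{227573}$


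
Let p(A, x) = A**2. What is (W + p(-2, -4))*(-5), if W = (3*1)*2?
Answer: -50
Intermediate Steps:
W = 6 (W = 3*2 = 6)
(W + p(-2, -4))*(-5) = (6 + (-2)**2)*(-5) = (6 + 4)*(-5) = 10*(-5) = -50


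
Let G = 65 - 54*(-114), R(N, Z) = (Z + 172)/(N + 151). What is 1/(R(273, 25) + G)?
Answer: 424/2637901 ≈ 0.00016073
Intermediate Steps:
R(N, Z) = (172 + Z)/(151 + N)
G = 6221 (G = 65 + 6156 = 6221)
1/(R(273, 25) + G) = 1/((172 + 25)/(151 + 273) + 6221) = 1/(197/424 + 6221) = 1/(2637901/424) = 424/2637901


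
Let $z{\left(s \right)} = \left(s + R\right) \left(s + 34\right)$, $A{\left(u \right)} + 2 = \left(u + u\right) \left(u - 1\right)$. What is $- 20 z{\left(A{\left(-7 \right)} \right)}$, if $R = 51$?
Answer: $-463680$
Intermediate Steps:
$A{\left(u \right)} = -2 + 2 u \left(-1 + u\right)$ ($A{\left(u \right)} = -2 + \left(u + u\right) \left(u - 1\right) = -2 + 2 u \left(-1 + u\right)$)
$z{\left(s \right)} = \left(34 + s\right) \left(51 + s\right)$ ($z{\left(s \right)} = \left(s + 51\right) \left(s + 34\right) = \left(51 + s\right) \left(34 + s\right) = \left(34 + s\right) \left(51 + s\right)$)
$- 20 z{\left(A{\left(-7 \right)} \right)} = - 20 \left(1734 + \left(-2 - -14 + 2 \left(-7\right)^{2}\right)^{2} + 85 \left(-2 - -14 + 2 \left(-7\right)^{2}\right)\right) = - 20 \left(1734 + \left(-2 + 14 + 2 \cdot 49\right)^{2} + 85 \left(-2 + 14 + 2 \cdot 49\right)\right) = - 20 \left(1734 + \left(-2 + 14 + 98\right)^{2} + 85 \left(-2 + 14 + 98\right)\right) = - 20 \left(1734 + 110^{2} + 85 \cdot 110\right) = - 20 \left(1734 + 12100 + 9350\right) = \left(-20\right) 23184 = -463680$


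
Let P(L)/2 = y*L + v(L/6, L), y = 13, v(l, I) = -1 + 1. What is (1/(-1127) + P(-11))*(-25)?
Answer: 8058075/1127 ≈ 7150.0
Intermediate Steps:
v(l, I) = 0
P(L) = 26*L (P(L) = 2*(13*L + 0) = 2*(13*L) = 26*L)
(1/(-1127) + P(-11))*(-25) = (1/(-1127) + 26*(-11))*(-25) = (-1/1127 - 286)*(-25) = -322323/1127*(-25) = 8058075/1127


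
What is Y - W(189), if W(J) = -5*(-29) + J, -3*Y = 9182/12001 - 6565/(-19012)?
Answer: -76290897591/228163012 ≈ -334.37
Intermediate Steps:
Y = -84451583/228163012 (Y = -(9182/12001 - 6565/(-19012))/3 = -(9182*(1/12001) - 6565*(-1/19012))/3 = -(9182/12001 + 6565/19012)/3 = -1/3*253354749/228163012 = -84451583/228163012 ≈ -0.37014)
W(J) = 145 + J
Y - W(189) = -84451583/228163012 - (145 + 189) = -84451583/228163012 - 1*334 = -84451583/228163012 - 334 = -76290897591/228163012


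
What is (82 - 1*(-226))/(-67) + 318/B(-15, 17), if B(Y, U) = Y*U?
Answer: -33282/5695 ≈ -5.8441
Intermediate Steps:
B(Y, U) = U*Y
(82 - 1*(-226))/(-67) + 318/B(-15, 17) = (82 - 1*(-226))/(-67) + 318/((17*(-15))) = (82 + 226)*(-1/67) + 318/(-255) = 308*(-1/67) + 318*(-1/255) = -308/67 - 106/85 = -33282/5695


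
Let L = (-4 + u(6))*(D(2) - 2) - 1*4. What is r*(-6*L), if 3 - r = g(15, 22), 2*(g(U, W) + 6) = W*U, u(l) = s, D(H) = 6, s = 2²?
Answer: -3744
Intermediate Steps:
s = 4
u(l) = 4
L = -4 (L = (-4 + 4)*(6 - 2) - 1*4 = 0*4 - 4 = 0 - 4 = -4)
g(U, W) = -6 + U*W/2 (g(U, W) = -6 + (W*U)/2 = -6 + (U*W)/2 = -6 + U*W/2)
r = -156 (r = 3 - (-6 + (½)*15*22) = 3 - (-6 + 165) = 3 - 1*159 = 3 - 159 = -156)
r*(-6*L) = -(-936)*(-4) = -156*24 = -3744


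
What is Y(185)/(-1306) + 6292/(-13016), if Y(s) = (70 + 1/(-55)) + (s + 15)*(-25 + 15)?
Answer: 58106691/58433705 ≈ 0.99440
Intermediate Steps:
Y(s) = -4401/55 - 10*s (Y(s) = (70 - 1/55) + (15 + s)*(-10) = 3849/55 + (-150 - 10*s) = -4401/55 - 10*s)
Y(185)/(-1306) + 6292/(-13016) = (-4401/55 - 10*185)/(-1306) + 6292/(-13016) = (-4401/55 - 1850)*(-1/1306) + 6292*(-1/13016) = -106151/55*(-1/1306) - 1573/3254 = 106151/71830 - 1573/3254 = 58106691/58433705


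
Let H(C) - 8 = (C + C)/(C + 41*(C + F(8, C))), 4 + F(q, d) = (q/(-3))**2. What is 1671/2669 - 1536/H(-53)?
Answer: -38585340621/202900049 ≈ -190.17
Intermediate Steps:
F(q, d) = -4 + q**2/9 (F(q, d) = -4 + (q/(-3))**2 = -4 + (q*(-1/3))**2 = -4 + (-q/3)**2 = -4 + q**2/9)
H(C) = 8 + 2*C/(1148/9 + 42*C) (H(C) = 8 + (C + C)/(C + 41*(C + (-4 + (1/9)*8**2))) = 8 + (2*C)/(C + 41*(C + (-4 + (1/9)*64))) = 8 + (2*C)/(C + 41*(C + (-4 + 64/9))) = 8 + (2*C)/(C + 41*(C + 28/9)) = 8 + (2*C)/(C + 41*(28/9 + C)) = 8 + (2*C)/(C + (1148/9 + 41*C)) = 8 + (2*C)/(1148/9 + 42*C) = 8 + 2*C/(1148/9 + 42*C))
1671/2669 - 1536/H(-53) = 1671/2669 - 1536*7*(82 + 27*(-53))/(4592 + 1521*(-53)) = 1671*(1/2669) - 1536*7*(82 - 1431)/(4592 - 80613) = 1671/2669 - 1536/((1/7)*(-76021)/(-1349)) = 1671/2669 - 1536/((1/7)*(-1/1349)*(-76021)) = 1671/2669 - 1536/76021/9443 = 1671/2669 - 1536*9443/76021 = 1671/2669 - 14504448/76021 = -38585340621/202900049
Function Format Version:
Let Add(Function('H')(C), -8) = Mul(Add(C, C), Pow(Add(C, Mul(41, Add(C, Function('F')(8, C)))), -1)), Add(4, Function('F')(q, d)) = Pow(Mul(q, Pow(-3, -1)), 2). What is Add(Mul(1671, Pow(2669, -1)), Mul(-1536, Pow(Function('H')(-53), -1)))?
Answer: Rational(-38585340621, 202900049) ≈ -190.17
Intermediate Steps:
Function('F')(q, d) = Add(-4, Mul(Rational(1, 9), Pow(q, 2))) (Function('F')(q, d) = Add(-4, Pow(Mul(q, Pow(-3, -1)), 2)) = Add(-4, Pow(Mul(q, Rational(-1, 3)), 2)) = Add(-4, Pow(Mul(Rational(-1, 3), q), 2)) = Add(-4, Mul(Rational(1, 9), Pow(q, 2))))
Function('H')(C) = Add(8, Mul(2, C, Pow(Add(Rational(1148, 9), Mul(42, C)), -1))) (Function('H')(C) = Add(8, Mul(Add(C, C), Pow(Add(C, Mul(41, Add(C, Add(-4, Mul(Rational(1, 9), Pow(8, 2)))))), -1))) = Add(8, Mul(Mul(2, C), Pow(Add(C, Mul(41, Add(C, Add(-4, Mul(Rational(1, 9), 64))))), -1))) = Add(8, Mul(Mul(2, C), Pow(Add(C, Mul(41, Add(C, Add(-4, Rational(64, 9))))), -1))) = Add(8, Mul(Mul(2, C), Pow(Add(C, Mul(41, Add(C, Rational(28, 9)))), -1))) = Add(8, Mul(Mul(2, C), Pow(Add(C, Mul(41, Add(Rational(28, 9), C))), -1))) = Add(8, Mul(Mul(2, C), Pow(Add(C, Add(Rational(1148, 9), Mul(41, C))), -1))) = Add(8, Mul(Mul(2, C), Pow(Add(Rational(1148, 9), Mul(42, C)), -1))) = Add(8, Mul(2, C, Pow(Add(Rational(1148, 9), Mul(42, C)), -1))))
Add(Mul(1671, Pow(2669, -1)), Mul(-1536, Pow(Function('H')(-53), -1))) = Add(Mul(1671, Pow(2669, -1)), Mul(-1536, Pow(Mul(Rational(1, 7), Pow(Add(82, Mul(27, -53)), -1), Add(4592, Mul(1521, -53))), -1))) = Add(Mul(1671, Rational(1, 2669)), Mul(-1536, Pow(Mul(Rational(1, 7), Pow(Add(82, -1431), -1), Add(4592, -80613)), -1))) = Add(Rational(1671, 2669), Mul(-1536, Pow(Mul(Rational(1, 7), Pow(-1349, -1), -76021), -1))) = Add(Rational(1671, 2669), Mul(-1536, Pow(Mul(Rational(1, 7), Rational(-1, 1349), -76021), -1))) = Add(Rational(1671, 2669), Mul(-1536, Pow(Rational(76021, 9443), -1))) = Add(Rational(1671, 2669), Mul(-1536, Rational(9443, 76021))) = Add(Rational(1671, 2669), Rational(-14504448, 76021)) = Rational(-38585340621, 202900049)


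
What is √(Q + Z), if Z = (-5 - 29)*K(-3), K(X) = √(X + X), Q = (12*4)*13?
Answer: √(624 - 34*I*√6) ≈ 25.035 - 1.6633*I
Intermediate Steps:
Q = 624 (Q = 48*13 = 624)
K(X) = √2*√X (K(X) = √(2*X) = √2*√X)
Z = -34*I*√6 (Z = (-5 - 29)*(√2*√(-3)) = -34*√2*I*√3 = -34*I*√6 ≈ -83.283*I)
√(Q + Z) = √(624 - 34*I*√6)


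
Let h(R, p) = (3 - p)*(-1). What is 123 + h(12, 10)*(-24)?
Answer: -45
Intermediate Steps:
h(R, p) = -3 + p
123 + h(12, 10)*(-24) = 123 + (-3 + 10)*(-24) = 123 + 7*(-24) = 123 - 168 = -45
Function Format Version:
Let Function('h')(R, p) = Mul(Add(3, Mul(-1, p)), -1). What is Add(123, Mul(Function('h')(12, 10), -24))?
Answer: -45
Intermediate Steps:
Function('h')(R, p) = Add(-3, p)
Add(123, Mul(Function('h')(12, 10), -24)) = Add(123, Mul(Add(-3, 10), -24)) = Add(123, Mul(7, -24)) = Add(123, -168) = -45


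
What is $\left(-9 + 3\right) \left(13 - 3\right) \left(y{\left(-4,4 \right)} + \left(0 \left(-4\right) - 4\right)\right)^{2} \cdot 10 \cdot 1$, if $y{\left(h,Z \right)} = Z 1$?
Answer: $0$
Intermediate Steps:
$y{\left(h,Z \right)} = Z$
$\left(-9 + 3\right) \left(13 - 3\right) \left(y{\left(-4,4 \right)} + \left(0 \left(-4\right) - 4\right)\right)^{2} \cdot 10 \cdot 1 = \left(-9 + 3\right) \left(13 - 3\right) \left(4 + \left(0 \left(-4\right) - 4\right)\right)^{2} \cdot 10 \cdot 1 = \left(-6\right) 10 \left(4 + \left(0 - 4\right)\right)^{2} \cdot 10 = - 60 \left(4 - 4\right)^{2} \cdot 10 = - 60 \cdot 0^{2} \cdot 10 = \left(-60\right) 0 \cdot 10 = 0 \cdot 10 = 0$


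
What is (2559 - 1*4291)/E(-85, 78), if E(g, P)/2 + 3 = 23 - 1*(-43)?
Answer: -866/63 ≈ -13.746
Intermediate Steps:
E(g, P) = 126 (E(g, P) = -6 + 2*(23 - 1*(-43)) = -6 + 2*(23 + 43) = -6 + 2*66 = -6 + 132 = 126)
(2559 - 1*4291)/E(-85, 78) = (2559 - 1*4291)/126 = (2559 - 4291)*(1/126) = -1732*1/126 = -866/63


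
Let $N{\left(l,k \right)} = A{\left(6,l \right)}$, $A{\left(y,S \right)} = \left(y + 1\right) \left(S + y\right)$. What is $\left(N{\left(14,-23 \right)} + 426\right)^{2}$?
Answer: $320356$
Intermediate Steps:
$A{\left(y,S \right)} = \left(1 + y\right) \left(S + y\right)$
$N{\left(l,k \right)} = 42 + 7 l$ ($N{\left(l,k \right)} = l + 6 + 6^{2} + l 6 = l + 6 + 36 + 6 l = 42 + 7 l$)
$\left(N{\left(14,-23 \right)} + 426\right)^{2} = \left(\left(42 + 7 \cdot 14\right) + 426\right)^{2} = \left(\left(42 + 98\right) + 426\right)^{2} = \left(140 + 426\right)^{2} = 566^{2} = 320356$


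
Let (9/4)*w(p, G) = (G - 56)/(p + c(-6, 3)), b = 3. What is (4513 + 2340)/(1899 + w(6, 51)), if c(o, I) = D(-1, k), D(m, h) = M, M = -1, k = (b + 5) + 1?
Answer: 8811/2441 ≈ 3.6096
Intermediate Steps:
k = 9 (k = (3 + 5) + 1 = 8 + 1 = 9)
D(m, h) = -1
c(o, I) = -1
w(p, G) = 4*(-56 + G)/(9*(-1 + p)) (w(p, G) = 4*((G - 56)/(p - 1))/9 = 4*((-56 + G)/(-1 + p))/9 = 4*(-56 + G)/(9*(-1 + p)))
(4513 + 2340)/(1899 + w(6, 51)) = (4513 + 2340)/(1899 + 4*(-56 + 51)/(9*(-1 + 6))) = 6853/(1899 + (4/9)*(-5)/5) = 6853/(1899 + (4/9)*(1/5)*(-5)) = 6853/(1899 - 4/9) = 6853/(17087/9) = 6853*(9/17087) = 8811/2441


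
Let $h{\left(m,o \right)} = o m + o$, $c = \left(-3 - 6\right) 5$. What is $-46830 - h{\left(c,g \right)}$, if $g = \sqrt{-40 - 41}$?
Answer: $-46830 + 396 i \approx -46830.0 + 396.0 i$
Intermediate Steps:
$g = 9 i$ ($g = \sqrt{-81} = 9 i \approx 9.0 i$)
$c = -45$ ($c = \left(-9\right) 5 = -45$)
$h{\left(m,o \right)} = o + m o$ ($h{\left(m,o \right)} = m o + o = o + m o$)
$-46830 - h{\left(c,g \right)} = -46830 - 9 i \left(1 - 45\right) = -46830 - 9 i \left(-44\right) = -46830 - - 396 i = -46830 + 396 i$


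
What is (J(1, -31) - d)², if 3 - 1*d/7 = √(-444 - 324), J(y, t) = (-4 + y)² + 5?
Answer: -37583 - 1568*I*√3 ≈ -37583.0 - 2715.9*I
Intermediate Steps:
J(y, t) = 5 + (-4 + y)²
d = 21 - 112*I*√3 (d = 21 - 7*√(-444 - 324) = 21 - 112*I*√3 ≈ 21.0 - 193.99*I)
(J(1, -31) - d)² = ((5 + (-4 + 1)²) - (21 - 112*I*√3))² = ((5 + (-3)²) + (-21 + 112*I*√3))² = ((5 + 9) + (-21 + 112*I*√3))² = (14 + (-21 + 112*I*√3))² = (-7 + 112*I*√3)²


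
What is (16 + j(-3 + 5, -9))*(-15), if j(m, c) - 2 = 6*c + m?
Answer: 510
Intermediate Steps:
j(m, c) = 2 + m + 6*c (j(m, c) = 2 + (6*c + m) = 2 + (m + 6*c) = 2 + m + 6*c)
(16 + j(-3 + 5, -9))*(-15) = (16 + (2 + (-3 + 5) + 6*(-9)))*(-15) = (16 + (2 + 2 - 54))*(-15) = (16 - 50)*(-15) = -34*(-15) = 510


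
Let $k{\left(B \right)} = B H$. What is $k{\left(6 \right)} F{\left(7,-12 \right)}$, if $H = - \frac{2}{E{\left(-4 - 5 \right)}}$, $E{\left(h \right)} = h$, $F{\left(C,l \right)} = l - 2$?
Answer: $- \frac{56}{3} \approx -18.667$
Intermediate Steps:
$F{\left(C,l \right)} = -2 + l$ ($F{\left(C,l \right)} = l - 2 = -2 + l$)
$H = \frac{2}{9}$ ($H = - \frac{2}{-4 - 5} = - \frac{2}{-9} = \left(-2\right) \left(- \frac{1}{9}\right) = \frac{2}{9} \approx 0.22222$)
$k{\left(B \right)} = \frac{2 B}{9}$ ($k{\left(B \right)} = B \frac{2}{9} = \frac{2 B}{9}$)
$k{\left(6 \right)} F{\left(7,-12 \right)} = \frac{2}{9} \cdot 6 \left(-2 - 12\right) = \frac{4}{3} \left(-14\right) = - \frac{56}{3}$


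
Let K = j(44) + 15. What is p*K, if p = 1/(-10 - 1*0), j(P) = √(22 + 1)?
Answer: -3/2 - √23/10 ≈ -1.9796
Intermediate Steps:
j(P) = √23
p = -⅒ (p = 1/(-10 + 0) = 1/(-10) = -⅒ ≈ -0.10000)
K = 15 + √23 (K = √23 + 15 = 15 + √23 ≈ 19.796)
p*K = -(15 + √23)/10 = -3/2 - √23/10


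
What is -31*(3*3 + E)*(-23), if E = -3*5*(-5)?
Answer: 59892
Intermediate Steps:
E = 75 (E = -15*(-5) = 75)
-31*(3*3 + E)*(-23) = -31*(3*3 + 75)*(-23) = -31*(9 + 75)*(-23) = -31*84*(-23) = -2604*(-23) = 59892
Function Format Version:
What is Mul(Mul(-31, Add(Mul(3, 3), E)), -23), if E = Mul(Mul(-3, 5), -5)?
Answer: 59892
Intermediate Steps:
E = 75 (E = Mul(-15, -5) = 75)
Mul(Mul(-31, Add(Mul(3, 3), E)), -23) = Mul(Mul(-31, Add(Mul(3, 3), 75)), -23) = Mul(Mul(-31, Add(9, 75)), -23) = Mul(Mul(-31, 84), -23) = Mul(-2604, -23) = 59892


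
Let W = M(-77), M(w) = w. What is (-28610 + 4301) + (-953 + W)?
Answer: -25339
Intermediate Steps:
W = -77
(-28610 + 4301) + (-953 + W) = (-28610 + 4301) + (-953 - 77) = -24309 - 1030 = -25339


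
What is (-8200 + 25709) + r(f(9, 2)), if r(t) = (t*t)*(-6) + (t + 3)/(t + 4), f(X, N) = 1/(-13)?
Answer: 150916187/8619 ≈ 17510.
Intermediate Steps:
f(X, N) = -1/13
r(t) = -6*t**2 + (3 + t)/(4 + t) (r(t) = t**2*(-6) + (3 + t)/(4 + t) = -6*t**2 + (3 + t)/(4 + t))
(-8200 + 25709) + r(f(9, 2)) = (-8200 + 25709) + (3 - 1/13 - 24*(-1/13)**2 - 6*(-1/13)**3)/(4 - 1/13) = 17509 + (3 - 1/13 - 24*1/169 - 6*(-1/2197))/(51/13) = 17509 + 13*(3 - 1/13 - 24/169 + 6/2197)/51 = 17509 + (13/51)*(6116/2197) = 17509 + 6116/8619 = 150916187/8619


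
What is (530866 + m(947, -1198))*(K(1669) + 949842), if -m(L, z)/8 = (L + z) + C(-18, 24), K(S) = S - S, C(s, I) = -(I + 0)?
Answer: 506328475572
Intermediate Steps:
C(s, I) = -I
K(S) = 0
m(L, z) = 192 - 8*L - 8*z (m(L, z) = -8*((L + z) - 1*24) = -8*((L + z) - 24) = -8*(-24 + L + z) = 192 - 8*L - 8*z)
(530866 + m(947, -1198))*(K(1669) + 949842) = (530866 + (192 - 8*947 - 8*(-1198)))*(0 + 949842) = (530866 + (192 - 7576 + 9584))*949842 = (530866 + 2200)*949842 = 533066*949842 = 506328475572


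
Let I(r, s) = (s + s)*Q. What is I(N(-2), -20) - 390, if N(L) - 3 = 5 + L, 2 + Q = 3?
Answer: -430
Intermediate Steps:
Q = 1 (Q = -2 + 3 = 1)
N(L) = 8 + L (N(L) = 3 + (5 + L) = 8 + L)
I(r, s) = 2*s (I(r, s) = (s + s)*1 = (2*s)*1 = 2*s)
I(N(-2), -20) - 390 = 2*(-20) - 390 = -40 - 390 = -430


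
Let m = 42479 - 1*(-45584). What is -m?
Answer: -88063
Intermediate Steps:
m = 88063 (m = 42479 + 45584 = 88063)
-m = -1*88063 = -88063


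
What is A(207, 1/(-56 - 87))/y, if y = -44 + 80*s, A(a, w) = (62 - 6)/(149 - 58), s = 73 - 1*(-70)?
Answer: 2/37037 ≈ 5.4000e-5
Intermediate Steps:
s = 143 (s = 73 + 70 = 143)
A(a, w) = 8/13 (A(a, w) = 56/91 = 56*(1/91) = 8/13)
y = 11396 (y = -44 + 80*143 = -44 + 11440 = 11396)
A(207, 1/(-56 - 87))/y = (8/13)/11396 = (8/13)*(1/11396) = 2/37037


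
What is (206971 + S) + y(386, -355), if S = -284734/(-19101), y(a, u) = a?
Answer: 3961010791/19101 ≈ 2.0737e+5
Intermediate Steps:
S = 284734/19101 (S = -284734*(-1/19101) = 284734/19101 ≈ 14.907)
(206971 + S) + y(386, -355) = (206971 + 284734/19101) + 386 = 3953637805/19101 + 386 = 3961010791/19101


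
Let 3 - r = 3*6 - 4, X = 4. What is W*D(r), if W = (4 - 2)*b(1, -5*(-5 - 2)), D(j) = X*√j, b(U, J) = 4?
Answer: 32*I*√11 ≈ 106.13*I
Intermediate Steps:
r = -11 (r = 3 - (3*6 - 4) = 3 - (18 - 4) = 3 - 1*14 = 3 - 14 = -11)
D(j) = 4*√j
W = 8 (W = (4 - 2)*4 = 2*4 = 8)
W*D(r) = 8*(4*√(-11)) = 8*(4*(I*√11)) = 8*(4*I*√11) = 32*I*√11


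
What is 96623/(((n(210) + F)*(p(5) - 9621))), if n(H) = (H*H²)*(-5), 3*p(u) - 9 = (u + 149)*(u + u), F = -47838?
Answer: 96623/422027139044 ≈ 2.2895e-7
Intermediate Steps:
p(u) = 3 + 2*u*(149 + u)/3 (p(u) = 3 + ((u + 149)*(u + u))/3 = 3 + ((149 + u)*(2*u))/3 = 3 + (2*u*(149 + u))/3 = 3 + 2*u*(149 + u)/3)
n(H) = -5*H³ (n(H) = H³*(-5) = -5*H³)
96623/(((n(210) + F)*(p(5) - 9621))) = 96623/(((-5*210³ - 47838)*((3 + (⅔)*5² + (298/3)*5) - 9621))) = 96623/(((-5*9261000 - 47838)*((3 + (⅔)*25 + 1490/3) - 9621))) = 96623/(((-46305000 - 47838)*((3 + 50/3 + 1490/3) - 9621))) = 96623/((-46352838*(1549/3 - 9621))) = 96623/((-46352838*(-27314/3))) = 96623/422027139044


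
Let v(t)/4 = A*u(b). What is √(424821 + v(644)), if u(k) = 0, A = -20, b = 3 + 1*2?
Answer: √424821 ≈ 651.78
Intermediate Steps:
b = 5 (b = 3 + 2 = 5)
v(t) = 0 (v(t) = 4*(-20*0) = 4*0 = 0)
√(424821 + v(644)) = √(424821 + 0) = √424821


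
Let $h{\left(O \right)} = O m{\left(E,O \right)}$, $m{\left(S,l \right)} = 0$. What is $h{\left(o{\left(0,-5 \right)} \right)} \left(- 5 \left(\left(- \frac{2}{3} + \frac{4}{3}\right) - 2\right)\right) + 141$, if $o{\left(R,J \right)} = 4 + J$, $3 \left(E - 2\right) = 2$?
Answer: $141$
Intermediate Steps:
$E = \frac{8}{3}$ ($E = 2 + \frac{1}{3} \cdot 2 = 2 + \frac{2}{3} = \frac{8}{3} \approx 2.6667$)
$h{\left(O \right)} = 0$ ($h{\left(O \right)} = O 0 = 0$)
$h{\left(o{\left(0,-5 \right)} \right)} \left(- 5 \left(\left(- \frac{2}{3} + \frac{4}{3}\right) - 2\right)\right) + 141 = 0 \left(- 5 \left(\left(- \frac{2}{3} + \frac{4}{3}\right) - 2\right)\right) + 141 = 0 \left(- 5 \left(\frac{2}{3} - 2\right)\right) + 141 = 0 \left(\left(-5\right) \left(- \frac{4}{3}\right)\right) + 141 = 0 \cdot \frac{20}{3} + 141 = 0 + 141 = 141$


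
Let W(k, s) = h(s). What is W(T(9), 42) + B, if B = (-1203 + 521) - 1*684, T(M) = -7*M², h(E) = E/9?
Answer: -4084/3 ≈ -1361.3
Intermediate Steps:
h(E) = E/9 (h(E) = E*(⅑) = E/9)
W(k, s) = s/9
B = -1366 (B = -682 - 684 = -1366)
W(T(9), 42) + B = (⅑)*42 - 1366 = 14/3 - 1366 = -4084/3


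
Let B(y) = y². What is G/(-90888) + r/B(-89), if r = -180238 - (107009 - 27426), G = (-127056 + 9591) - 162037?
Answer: -10700337853/359961924 ≈ -29.726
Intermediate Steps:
G = -279502 (G = -117465 - 162037 = -279502)
r = -259821 (r = -180238 - 1*79583 = -180238 - 79583 = -259821)
G/(-90888) + r/B(-89) = -279502/(-90888) - 259821/((-89)²) = -279502*(-1/90888) - 259821/7921 = 139751/45444 - 259821*1/7921 = 139751/45444 - 259821/7921 = -10700337853/359961924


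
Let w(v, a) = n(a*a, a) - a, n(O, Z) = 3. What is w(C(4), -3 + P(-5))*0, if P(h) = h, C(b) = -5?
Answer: 0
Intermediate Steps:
w(v, a) = 3 - a
w(C(4), -3 + P(-5))*0 = (3 - (-3 - 5))*0 = (3 - 1*(-8))*0 = (3 + 8)*0 = 11*0 = 0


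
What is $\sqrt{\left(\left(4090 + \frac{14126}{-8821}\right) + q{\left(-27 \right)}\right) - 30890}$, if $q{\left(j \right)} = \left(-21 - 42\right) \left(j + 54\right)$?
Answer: $\frac{i \sqrt{2217788583987}}{8821} \approx 168.83 i$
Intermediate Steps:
$q{\left(j \right)} = -3402 - 63 j$ ($q{\left(j \right)} = - 63 \left(54 + j\right) = -3402 - 63 j$)
$\sqrt{\left(\left(4090 + \frac{14126}{-8821}\right) + q{\left(-27 \right)}\right) - 30890} = \sqrt{\left(\left(4090 + \frac{14126}{-8821}\right) - 1701\right) - 30890} = \sqrt{\left(\left(4090 + 14126 \left(- \frac{1}{8821}\right)\right) + \left(-3402 + 1701\right)\right) - 30890} = \sqrt{\left(\left(4090 - \frac{14126}{8821}\right) - 1701\right) - 30890} = \sqrt{\left(\frac{36063764}{8821} - 1701\right) - 30890} = \sqrt{\frac{21059243}{8821} - 30890} = \sqrt{- \frac{251421447}{8821}} = \frac{i \sqrt{2217788583987}}{8821}$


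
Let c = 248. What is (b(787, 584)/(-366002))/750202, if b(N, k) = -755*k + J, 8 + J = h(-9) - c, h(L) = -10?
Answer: 220593/137287716202 ≈ 1.6068e-6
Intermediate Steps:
J = -266 (J = -8 + (-10 - 1*248) = -8 + (-10 - 248) = -8 - 258 = -266)
b(N, k) = -266 - 755*k (b(N, k) = -755*k - 266 = -266 - 755*k)
(b(787, 584)/(-366002))/750202 = ((-266 - 755*584)/(-366002))/750202 = ((-266 - 440920)*(-1/366002))*(1/750202) = -441186*(-1/366002)*(1/750202) = (220593/183001)*(1/750202) = 220593/137287716202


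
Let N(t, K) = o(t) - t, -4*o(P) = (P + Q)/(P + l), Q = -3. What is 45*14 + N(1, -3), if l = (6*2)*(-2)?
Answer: 28933/46 ≈ 628.98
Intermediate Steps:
l = -24 (l = 12*(-2) = -24)
o(P) = -(-3 + P)/(4*(-24 + P)) (o(P) = -(P - 3)/(4*(P - 24)) = -(-3 + P)/(4*(-24 + P)))
N(t, K) = -t + (3 - t)/(4*(-24 + t)) (N(t, K) = (3 - t)/(4*(-24 + t)) - t = -t + (3 - t)/(4*(-24 + t)))
45*14 + N(1, -3) = 45*14 + (3 - 1*1 - 4*1*(-24 + 1))/(4*(-24 + 1)) = 630 + (1/4)*(3 - 1 - 4*1*(-23))/(-23) = 630 + (1/4)*(-1/23)*(3 - 1 + 92) = 630 + (1/4)*(-1/23)*94 = 630 - 47/46 = 28933/46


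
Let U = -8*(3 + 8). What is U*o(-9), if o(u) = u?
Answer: 792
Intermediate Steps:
U = -88 (U = -8*11 = -88)
U*o(-9) = -88*(-9) = 792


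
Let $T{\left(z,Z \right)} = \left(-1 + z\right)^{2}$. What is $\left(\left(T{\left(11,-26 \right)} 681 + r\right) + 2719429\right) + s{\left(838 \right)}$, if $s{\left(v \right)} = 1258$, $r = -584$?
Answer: $2788203$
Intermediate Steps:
$\left(\left(T{\left(11,-26 \right)} 681 + r\right) + 2719429\right) + s{\left(838 \right)} = \left(\left(\left(-1 + 11\right)^{2} \cdot 681 - 584\right) + 2719429\right) + 1258 = \left(\left(10^{2} \cdot 681 - 584\right) + 2719429\right) + 1258 = \left(\left(100 \cdot 681 - 584\right) + 2719429\right) + 1258 = \left(\left(68100 - 584\right) + 2719429\right) + 1258 = \left(67516 + 2719429\right) + 1258 = 2786945 + 1258 = 2788203$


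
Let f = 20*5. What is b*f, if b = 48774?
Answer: 4877400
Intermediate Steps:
f = 100
b*f = 48774*100 = 4877400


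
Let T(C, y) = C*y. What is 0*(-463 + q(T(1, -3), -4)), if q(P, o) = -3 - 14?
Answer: 0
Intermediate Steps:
q(P, o) = -17
0*(-463 + q(T(1, -3), -4)) = 0*(-463 - 17) = 0*(-480) = 0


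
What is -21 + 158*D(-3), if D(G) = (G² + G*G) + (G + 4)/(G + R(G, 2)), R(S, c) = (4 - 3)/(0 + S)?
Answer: 13878/5 ≈ 2775.6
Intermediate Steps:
R(S, c) = 1/S
D(G) = 2*G² + (4 + G)/(G + 1/G) (D(G) = (G² + G*G) + (G + 4)/(G + 1/G) = (G² + G²) + (4 + G)/(G + 1/G) = 2*G² + (4 + G)/(G + 1/G))
-21 + 158*D(-3) = -21 + 158*(-3*(4 + 2*(-3)³ + 3*(-3))/(1 + (-3)²)) = -21 + 158*(-3*(4 + 2*(-27) - 9)/(1 + 9)) = -21 + 158*(-3*(4 - 54 - 9)/10) = -21 + 158*(-3*⅒*(-59)) = -21 + 158*(177/10) = -21 + 13983/5 = 13878/5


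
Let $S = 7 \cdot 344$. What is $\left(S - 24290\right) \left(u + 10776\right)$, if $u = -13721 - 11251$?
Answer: $310636872$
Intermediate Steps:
$u = -24972$
$S = 2408$
$\left(S - 24290\right) \left(u + 10776\right) = \left(2408 - 24290\right) \left(-24972 + 10776\right) = \left(-21882\right) \left(-14196\right) = 310636872$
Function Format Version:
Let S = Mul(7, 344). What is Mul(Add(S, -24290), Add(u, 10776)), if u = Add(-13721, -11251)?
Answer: 310636872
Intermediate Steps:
u = -24972
S = 2408
Mul(Add(S, -24290), Add(u, 10776)) = Mul(Add(2408, -24290), Add(-24972, 10776)) = Mul(-21882, -14196) = 310636872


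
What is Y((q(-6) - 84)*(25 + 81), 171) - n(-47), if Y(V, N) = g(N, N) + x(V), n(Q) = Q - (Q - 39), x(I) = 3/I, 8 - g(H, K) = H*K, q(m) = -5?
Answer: -276152051/9434 ≈ -29272.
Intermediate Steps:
g(H, K) = 8 - H*K
n(Q) = 39 (n(Q) = Q - (-39 + Q) = Q + (39 - Q) = 39)
Y(V, N) = 8 - N² + 3/V (Y(V, N) = (8 - N*N) + 3/V = (8 - N²) + 3/V = 8 - N² + 3/V)
Y((q(-6) - 84)*(25 + 81), 171) - n(-47) = (8 - 1*171² + 3/(((-5 - 84)*(25 + 81)))) - 1*39 = (8 - 1*29241 + 3/((-89*106))) - 39 = (8 - 29241 + 3/(-9434)) - 39 = (8 - 29241 + 3*(-1/9434)) - 39 = (8 - 29241 - 3/9434) - 39 = -275784125/9434 - 39 = -276152051/9434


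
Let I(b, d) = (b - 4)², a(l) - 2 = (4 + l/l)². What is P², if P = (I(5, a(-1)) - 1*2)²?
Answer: 1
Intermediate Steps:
a(l) = 27 (a(l) = 2 + (4 + l/l)² = 2 + (4 + 1)² = 2 + 5² = 2 + 25 = 27)
I(b, d) = (-4 + b)²
P = 1 (P = ((-4 + 5)² - 1*2)² = (1² - 2)² = (1 - 2)² = (-1)² = 1)
P² = 1² = 1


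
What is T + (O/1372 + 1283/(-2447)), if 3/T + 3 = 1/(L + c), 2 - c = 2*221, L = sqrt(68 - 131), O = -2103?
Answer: -4477947260561/1465125452168 + 9*I*sqrt(7)/1745608 ≈ -3.0564 + 1.3641e-5*I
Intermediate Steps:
L = 3*I*sqrt(7) (L = sqrt(-63) = 3*I*sqrt(7) ≈ 7.9373*I)
c = -440 (c = 2 - 2*221 = 2 - 1*442 = 2 - 442 = -440)
T = 3/(-3 + 1/(-440 + 3*I*sqrt(7))) (T = 3/(-3 + 1/(3*I*sqrt(7) - 440)) = 3/(-3 + 1/(-440 + 3*I*sqrt(7))) ≈ -0.99924 + 1.3641e-5*I)
T + (O/1372 + 1283/(-2447)) = (-1744287/1745608 + 9*I*sqrt(7)/1745608) + (-2103/1372 + 1283/(-2447)) = (-1744287/1745608 + 9*I*sqrt(7)/1745608) + (-2103*1/1372 + 1283*(-1/2447)) = (-1744287/1745608 + 9*I*sqrt(7)/1745608) + (-2103/1372 - 1283/2447) = (-1744287/1745608 + 9*I*sqrt(7)/1745608) - 6906317/3357284 = -4477947260561/1465125452168 + 9*I*sqrt(7)/1745608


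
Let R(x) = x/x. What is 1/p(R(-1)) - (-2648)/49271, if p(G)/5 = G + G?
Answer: 75751/492710 ≈ 0.15374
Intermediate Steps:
R(x) = 1
p(G) = 10*G (p(G) = 5*(G + G) = 5*(2*G) = 10*G)
1/p(R(-1)) - (-2648)/49271 = 1/(10*1) - (-2648)/49271 = 1/10 - (-2648)/49271 = 1/10 - 1*(-2648/49271) = 1/10 + 2648/49271 = 75751/492710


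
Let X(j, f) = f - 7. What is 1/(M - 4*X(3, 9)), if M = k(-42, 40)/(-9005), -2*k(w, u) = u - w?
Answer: -9005/71999 ≈ -0.12507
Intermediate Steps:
k(w, u) = w/2 - u/2 (k(w, u) = -(u - w)/2 = w/2 - u/2)
M = 41/9005 (M = ((1/2)*(-42) - 1/2*40)/(-9005) = (-21 - 20)*(-1/9005) = -41*(-1/9005) = 41/9005 ≈ 0.0045530)
X(j, f) = -7 + f
1/(M - 4*X(3, 9)) = 1/(41/9005 - 4*(-7 + 9)) = 1/(41/9005 - 4*2) = 1/(41/9005 - 8) = 1/(-71999/9005) = -9005/71999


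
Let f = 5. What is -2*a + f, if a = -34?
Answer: 73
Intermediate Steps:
-2*a + f = -2*(-34) + 5 = 68 + 5 = 73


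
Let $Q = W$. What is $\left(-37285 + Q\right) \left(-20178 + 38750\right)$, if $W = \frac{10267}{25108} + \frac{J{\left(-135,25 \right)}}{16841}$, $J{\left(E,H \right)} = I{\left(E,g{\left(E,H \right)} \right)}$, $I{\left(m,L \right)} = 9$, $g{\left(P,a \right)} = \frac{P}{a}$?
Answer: $- \frac{73199490411282423}{105710957} \approx -6.9245 \cdot 10^{8}$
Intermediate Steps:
$J{\left(E,H \right)} = 9$
$W = \frac{173132519}{422843828}$ ($W = \frac{10267}{25108} + \frac{9}{16841} = \frac{173132519}{422843828} \approx 0.40945$)
$Q = \frac{173132519}{422843828} \approx 0.40945$
$\left(-37285 + Q\right) \left(-20178 + 38750\right) = \left(-37285 + \frac{173132519}{422843828}\right) \left(-20178 + 38750\right) = \left(- \frac{15765558994461}{422843828}\right) 18572 = - \frac{73199490411282423}{105710957}$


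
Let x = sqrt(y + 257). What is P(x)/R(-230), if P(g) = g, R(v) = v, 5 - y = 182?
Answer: -2*sqrt(5)/115 ≈ -0.038888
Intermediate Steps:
y = -177 (y = 5 - 1*182 = 5 - 182 = -177)
x = 4*sqrt(5) (x = sqrt(-177 + 257) = sqrt(80) = 4*sqrt(5) ≈ 8.9443)
P(x)/R(-230) = (4*sqrt(5))/(-230) = (4*sqrt(5))*(-1/230) = -2*sqrt(5)/115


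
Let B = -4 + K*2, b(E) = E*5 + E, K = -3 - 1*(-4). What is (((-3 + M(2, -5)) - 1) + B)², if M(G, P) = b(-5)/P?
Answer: 0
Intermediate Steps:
K = 1 (K = -3 + 4 = 1)
b(E) = 6*E (b(E) = 5*E + E = 6*E)
M(G, P) = -30/P (M(G, P) = (6*(-5))/P = -30/P)
B = -2 (B = -4 + 1*2 = -4 + 2 = -2)
(((-3 + M(2, -5)) - 1) + B)² = (((-3 - 30/(-5)) - 1) - 2)² = (((-3 - 30*(-⅕)) - 1) - 2)² = (((-3 + 6) - 1) - 2)² = ((3 - 1) - 2)² = (2 - 2)² = 0² = 0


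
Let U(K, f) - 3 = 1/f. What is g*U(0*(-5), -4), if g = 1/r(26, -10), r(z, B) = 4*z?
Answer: 11/416 ≈ 0.026442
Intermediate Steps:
U(K, f) = 3 + 1/f
g = 1/104 (g = 1/(4*26) = 1/104 ≈ 0.0096154)
g*U(0*(-5), -4) = (3 + 1/(-4))/104 = (3 - 1/4)/104 = (1/104)*(11/4) = 11/416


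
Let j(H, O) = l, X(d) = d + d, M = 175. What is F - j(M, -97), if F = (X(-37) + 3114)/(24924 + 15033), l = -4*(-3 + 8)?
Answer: 42220/2103 ≈ 20.076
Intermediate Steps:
l = -20 (l = -4*5 = -20)
X(d) = 2*d
j(H, O) = -20
F = 160/2103 (F = (2*(-37) + 3114)/(24924 + 15033) = (-74 + 3114)/39957 = 3040*(1/39957) = 160/2103 ≈ 0.076082)
F - j(M, -97) = 160/2103 - 1*(-20) = 160/2103 + 20 = 42220/2103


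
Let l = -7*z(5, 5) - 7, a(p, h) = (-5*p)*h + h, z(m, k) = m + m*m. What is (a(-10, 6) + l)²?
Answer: 7921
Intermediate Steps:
z(m, k) = m + m²
a(p, h) = h - 5*h*p (a(p, h) = -5*h*p + h = h - 5*h*p)
l = -217 (l = -35*(1 + 5) - 7 = -35*6 - 7 = -7*30 - 7 = -210 - 7 = -217)
(a(-10, 6) + l)² = (6*(1 - 5*(-10)) - 217)² = (6*(1 + 50) - 217)² = (6*51 - 217)² = (306 - 217)² = 89² = 7921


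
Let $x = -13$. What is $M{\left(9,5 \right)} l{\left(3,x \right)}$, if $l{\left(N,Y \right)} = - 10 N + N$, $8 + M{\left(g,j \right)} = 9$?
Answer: $-27$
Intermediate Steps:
$M{\left(g,j \right)} = 1$ ($M{\left(g,j \right)} = -8 + 9 = 1$)
$l{\left(N,Y \right)} = - 9 N$
$M{\left(9,5 \right)} l{\left(3,x \right)} = 1 \left(\left(-9\right) 3\right) = 1 \left(-27\right) = -27$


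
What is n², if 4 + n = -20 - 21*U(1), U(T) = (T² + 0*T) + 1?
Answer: 4356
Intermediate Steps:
U(T) = 1 + T² (U(T) = (T² + 0) + 1 = T² + 1 = 1 + T²)
n = -66 (n = -4 + (-20 - 21*(1 + 1²)) = -4 + (-20 - 21*(1 + 1)) = -4 + (-20 - 21*2) = -4 + (-20 - 42) = -4 - 62 = -66)
n² = (-66)² = 4356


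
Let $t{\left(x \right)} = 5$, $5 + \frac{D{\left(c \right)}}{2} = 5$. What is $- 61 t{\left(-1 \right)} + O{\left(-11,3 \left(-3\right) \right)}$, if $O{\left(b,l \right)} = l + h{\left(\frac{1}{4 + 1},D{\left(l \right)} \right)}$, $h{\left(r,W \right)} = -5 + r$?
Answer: $- \frac{1594}{5} \approx -318.8$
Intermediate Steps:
$D{\left(c \right)} = 0$ ($D{\left(c \right)} = -10 + 2 \cdot 5 = -10 + 10 = 0$)
$O{\left(b,l \right)} = - \frac{24}{5} + l$ ($O{\left(b,l \right)} = l - \left(5 - \frac{1}{4 + 1}\right) = l - \left(5 - \frac{1}{5}\right) = l + \left(-5 + \frac{1}{5}\right) = l - \frac{24}{5} = - \frac{24}{5} + l$)
$- 61 t{\left(-1 \right)} + O{\left(-11,3 \left(-3\right) \right)} = \left(-61\right) 5 + \left(- \frac{24}{5} + 3 \left(-3\right)\right) = -305 - \frac{69}{5} = - \frac{1594}{5}$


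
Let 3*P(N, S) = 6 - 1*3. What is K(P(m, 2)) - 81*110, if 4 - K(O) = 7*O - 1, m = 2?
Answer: -8912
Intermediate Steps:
P(N, S) = 1 (P(N, S) = (6 - 1*3)/3 = (6 - 3)/3 = (1/3)*3 = 1)
K(O) = 5 - 7*O (K(O) = 4 - (7*O - 1) = 4 - (-1 + 7*O) = 4 + (1 - 7*O) = 5 - 7*O)
K(P(m, 2)) - 81*110 = (5 - 7*1) - 81*110 = (5 - 7) - 8910 = -2 - 8910 = -8912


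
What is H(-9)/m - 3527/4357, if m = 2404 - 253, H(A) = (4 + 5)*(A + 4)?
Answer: -864738/1041323 ≈ -0.83042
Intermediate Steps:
H(A) = 36 + 9*A (H(A) = 9*(4 + A) = 36 + 9*A)
m = 2151
H(-9)/m - 3527/4357 = (36 + 9*(-9))/2151 - 3527/4357 = (36 - 81)*(1/2151) - 3527*1/4357 = -45*1/2151 - 3527/4357 = -5/239 - 3527/4357 = -864738/1041323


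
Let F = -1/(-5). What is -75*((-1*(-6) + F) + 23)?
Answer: -2190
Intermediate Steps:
F = ⅕ (F = -1*(-⅕) = ⅕ ≈ 0.20000)
-75*((-1*(-6) + F) + 23) = -75*((-1*(-6) + ⅕) + 23) = -75*((6 + ⅕) + 23) = -75*(31/5 + 23) = -75*146/5 = -2190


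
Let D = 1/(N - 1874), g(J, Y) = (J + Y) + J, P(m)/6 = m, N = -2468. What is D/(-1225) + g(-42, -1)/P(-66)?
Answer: 226055573/1053152100 ≈ 0.21465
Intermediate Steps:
P(m) = 6*m
g(J, Y) = Y + 2*J
D = -1/4342 (D = 1/(-2468 - 1874) = 1/(-4342) = -1/4342 ≈ -0.00023031)
D/(-1225) + g(-42, -1)/P(-66) = -1/4342/(-1225) + (-1 + 2*(-42))/((6*(-66))) = -1/4342*(-1/1225) + (-1 - 84)/(-396) = 1/5318950 - 85*(-1/396) = 1/5318950 + 85/396 = 226055573/1053152100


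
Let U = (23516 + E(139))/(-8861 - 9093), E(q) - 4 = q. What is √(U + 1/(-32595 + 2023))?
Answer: I*√24813961513916161/137222422 ≈ 1.1479*I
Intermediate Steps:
E(q) = 4 + q
U = -23659/17954 (U = (23516 + (4 + 139))/(-8861 - 9093) = (23516 + 143)/(-17954) = 23659*(-1/17954) = -23659/17954 ≈ -1.3178)
√(U + 1/(-32595 + 2023)) = √(-23659/17954 + 1/(-32595 + 2023)) = √(-23659/17954 + 1/(-30572)) = √(-23659/17954 - 1/30572) = √(-361660451/274444844) = I*√24813961513916161/137222422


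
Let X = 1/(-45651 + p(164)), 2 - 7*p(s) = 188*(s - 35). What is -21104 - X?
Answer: -7255702921/343807 ≈ -21104.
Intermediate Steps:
p(s) = 6582/7 - 188*s/7 (p(s) = 2/7 - 188*(s - 35)/7 = 2/7 - 188*(-35 + s)/7 = 2/7 - (-6580 + 188*s)/7 = 2/7 + (940 - 188*s/7) = 6582/7 - 188*s/7)
X = -7/343807 (X = 1/(-45651 + (6582/7 - 188/7*164)) = 1/(-45651 + (6582/7 - 30832/7)) = 1/(-45651 - 24250/7) = 1/(-343807/7) = -7/343807 ≈ -2.0360e-5)
-21104 - X = -21104 - 1*(-7/343807) = -21104 + 7/343807 = -7255702921/343807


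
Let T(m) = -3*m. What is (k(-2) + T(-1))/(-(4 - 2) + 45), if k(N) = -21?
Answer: -18/43 ≈ -0.41860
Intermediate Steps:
(k(-2) + T(-1))/(-(4 - 2) + 45) = (-21 - 3*(-1))/(-(4 - 2) + 45) = (-21 + 3)/(-1*2 + 45) = -18/(-2 + 45) = -18/43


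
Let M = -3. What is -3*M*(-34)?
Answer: -306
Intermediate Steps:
-3*M*(-34) = -3*(-3)*(-34) = 9*(-34) = -306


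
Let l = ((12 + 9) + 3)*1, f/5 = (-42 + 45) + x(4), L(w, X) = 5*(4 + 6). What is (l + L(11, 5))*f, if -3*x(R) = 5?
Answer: 1480/3 ≈ 493.33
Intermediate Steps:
x(R) = -5/3 (x(R) = -⅓*5 = -5/3)
L(w, X) = 50 (L(w, X) = 5*10 = 50)
f = 20/3 (f = 5*((-42 + 45) - 5/3) = 5*(3 - 5/3) = 5*(4/3) = 20/3 ≈ 6.6667)
l = 24 (l = (21 + 3)*1 = 24*1 = 24)
(l + L(11, 5))*f = (24 + 50)*(20/3) = 74*(20/3) = 1480/3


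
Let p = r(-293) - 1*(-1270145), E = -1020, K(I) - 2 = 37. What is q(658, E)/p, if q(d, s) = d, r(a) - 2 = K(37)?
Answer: 329/635093 ≈ 0.00051803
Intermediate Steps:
K(I) = 39 (K(I) = 2 + 37 = 39)
r(a) = 41 (r(a) = 2 + 39 = 41)
p = 1270186 (p = 41 - 1*(-1270145) = 41 + 1270145 = 1270186)
q(658, E)/p = 658/1270186 = 658*(1/1270186) = 329/635093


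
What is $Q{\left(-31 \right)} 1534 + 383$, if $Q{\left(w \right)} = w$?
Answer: $-47171$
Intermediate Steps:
$Q{\left(-31 \right)} 1534 + 383 = \left(-31\right) 1534 + 383 = -47554 + 383 = -47171$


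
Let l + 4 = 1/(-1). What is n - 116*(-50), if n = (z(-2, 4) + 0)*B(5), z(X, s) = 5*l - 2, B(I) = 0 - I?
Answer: 5935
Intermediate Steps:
l = -5 (l = -4 + 1/(-1) = -4 - 1 = -5)
B(I) = -I
z(X, s) = -27 (z(X, s) = 5*(-5) - 2 = -25 - 2 = -27)
n = 135 (n = (-27 + 0)*(-1*5) = -27*(-5) = 135)
n - 116*(-50) = 135 - 116*(-50) = 135 + 5800 = 5935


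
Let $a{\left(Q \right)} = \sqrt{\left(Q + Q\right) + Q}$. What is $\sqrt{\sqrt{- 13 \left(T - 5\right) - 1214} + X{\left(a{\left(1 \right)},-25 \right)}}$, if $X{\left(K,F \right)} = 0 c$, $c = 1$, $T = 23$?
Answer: $\sqrt[4]{1448} \sqrt{i} \approx 4.3619 + 4.3619 i$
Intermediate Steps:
$a{\left(Q \right)} = \sqrt{3} \sqrt{Q}$ ($a{\left(Q \right)} = \sqrt{2 Q + Q} = \sqrt{3 Q} = \sqrt{3} \sqrt{Q}$)
$X{\left(K,F \right)} = 0$ ($X{\left(K,F \right)} = 0 \cdot 1 = 0$)
$\sqrt{\sqrt{- 13 \left(T - 5\right) - 1214} + X{\left(a{\left(1 \right)},-25 \right)}} = \sqrt{\sqrt{- 13 \left(23 - 5\right) - 1214} + 0} = \sqrt{\sqrt{\left(-13\right) 18 - 1214} + 0} = \sqrt{\sqrt{-234 - 1214} + 0} = \sqrt{\sqrt{-1448} + 0} = \sqrt{2 i \sqrt{362} + 0} = \sqrt{2 i \sqrt{362}} = 2^{\frac{3}{4}} \sqrt[4]{181} \sqrt{i}$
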